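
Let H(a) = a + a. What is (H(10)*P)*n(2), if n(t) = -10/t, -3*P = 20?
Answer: 2000/3 ≈ 666.67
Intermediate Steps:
P = -20/3 (P = -⅓*20 = -20/3 ≈ -6.6667)
H(a) = 2*a
(H(10)*P)*n(2) = ((2*10)*(-20/3))*(-10/2) = (20*(-20/3))*(-10*½) = -400/3*(-5) = 2000/3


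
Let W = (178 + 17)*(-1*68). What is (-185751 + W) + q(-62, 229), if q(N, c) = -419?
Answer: -199430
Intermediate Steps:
W = -13260 (W = 195*(-68) = -13260)
(-185751 + W) + q(-62, 229) = (-185751 - 13260) - 419 = -199011 - 419 = -199430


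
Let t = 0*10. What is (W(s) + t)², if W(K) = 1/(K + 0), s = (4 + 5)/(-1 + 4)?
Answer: ⅑ ≈ 0.11111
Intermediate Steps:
s = 3 (s = 9/3 = 9*(⅓) = 3)
W(K) = 1/K
t = 0
(W(s) + t)² = (1/3 + 0)² = (⅓ + 0)² = (⅓)² = ⅑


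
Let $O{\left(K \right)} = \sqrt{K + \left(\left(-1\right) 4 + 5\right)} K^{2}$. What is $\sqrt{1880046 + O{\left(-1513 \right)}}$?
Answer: $\sqrt{1880046 + 13735014 i \sqrt{42}} \approx 6742.1 + 6601.2 i$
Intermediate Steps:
$O{\left(K \right)} = K^{2} \sqrt{1 + K}$ ($O{\left(K \right)} = \sqrt{K + \left(-4 + 5\right)} K^{2} = \sqrt{K + 1} K^{2} = \sqrt{1 + K} K^{2} = K^{2} \sqrt{1 + K}$)
$\sqrt{1880046 + O{\left(-1513 \right)}} = \sqrt{1880046 + \left(-1513\right)^{2} \sqrt{1 - 1513}} = \sqrt{1880046 + 2289169 \sqrt{-1512}} = \sqrt{1880046 + 2289169 \cdot 6 i \sqrt{42}} = \sqrt{1880046 + 13735014 i \sqrt{42}}$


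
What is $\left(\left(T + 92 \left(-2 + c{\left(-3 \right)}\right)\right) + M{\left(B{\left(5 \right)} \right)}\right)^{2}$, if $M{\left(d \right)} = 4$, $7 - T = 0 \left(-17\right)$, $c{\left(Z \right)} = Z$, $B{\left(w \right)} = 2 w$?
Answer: $201601$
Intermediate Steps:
$T = 7$ ($T = 7 - 0 \left(-17\right) = 7 - 0 = 7 + 0 = 7$)
$\left(\left(T + 92 \left(-2 + c{\left(-3 \right)}\right)\right) + M{\left(B{\left(5 \right)} \right)}\right)^{2} = \left(\left(7 + 92 \left(-2 - 3\right)\right) + 4\right)^{2} = \left(\left(7 + 92 \left(-5\right)\right) + 4\right)^{2} = \left(\left(7 - 460\right) + 4\right)^{2} = \left(-453 + 4\right)^{2} = \left(-449\right)^{2} = 201601$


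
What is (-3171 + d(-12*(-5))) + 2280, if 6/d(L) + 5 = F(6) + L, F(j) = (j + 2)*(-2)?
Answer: -11581/13 ≈ -890.85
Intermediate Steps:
F(j) = -4 - 2*j (F(j) = (2 + j)*(-2) = -4 - 2*j)
d(L) = 6/(-21 + L) (d(L) = 6/(-5 + ((-4 - 2*6) + L)) = 6/(-5 + ((-4 - 12) + L)) = 6/(-5 + (-16 + L)) = 6/(-21 + L))
(-3171 + d(-12*(-5))) + 2280 = (-3171 + 6/(-21 - 12*(-5))) + 2280 = (-3171 + 6/(-21 + 60)) + 2280 = (-3171 + 6/39) + 2280 = (-3171 + 6*(1/39)) + 2280 = (-3171 + 2/13) + 2280 = -41221/13 + 2280 = -11581/13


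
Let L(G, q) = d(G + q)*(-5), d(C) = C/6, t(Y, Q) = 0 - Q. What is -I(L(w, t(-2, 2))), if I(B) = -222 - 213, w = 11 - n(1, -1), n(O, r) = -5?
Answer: 435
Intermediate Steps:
t(Y, Q) = -Q
d(C) = C/6 (d(C) = C*(⅙) = C/6)
w = 16 (w = 11 - 1*(-5) = 11 + 5 = 16)
L(G, q) = -5*G/6 - 5*q/6 (L(G, q) = ((G + q)/6)*(-5) = (G/6 + q/6)*(-5) = -5*G/6 - 5*q/6)
I(B) = -435
-I(L(w, t(-2, 2))) = -1*(-435) = 435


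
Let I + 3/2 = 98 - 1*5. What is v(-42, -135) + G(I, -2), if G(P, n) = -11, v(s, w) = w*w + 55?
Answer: 18269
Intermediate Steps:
I = 183/2 (I = -3/2 + (98 - 1*5) = -3/2 + (98 - 5) = -3/2 + 93 = 183/2 ≈ 91.500)
v(s, w) = 55 + w² (v(s, w) = w² + 55 = 55 + w²)
v(-42, -135) + G(I, -2) = (55 + (-135)²) - 11 = (55 + 18225) - 11 = 18280 - 11 = 18269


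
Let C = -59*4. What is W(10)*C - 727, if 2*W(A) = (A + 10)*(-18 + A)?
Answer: 18153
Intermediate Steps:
W(A) = (-18 + A)*(10 + A)/2 (W(A) = ((A + 10)*(-18 + A))/2 = ((10 + A)*(-18 + A))/2 = ((-18 + A)*(10 + A))/2 = (-18 + A)*(10 + A)/2)
C = -236
W(10)*C - 727 = (-90 + (½)*10² - 4*10)*(-236) - 727 = (-90 + (½)*100 - 40)*(-236) - 727 = (-90 + 50 - 40)*(-236) - 727 = -80*(-236) - 727 = 18880 - 727 = 18153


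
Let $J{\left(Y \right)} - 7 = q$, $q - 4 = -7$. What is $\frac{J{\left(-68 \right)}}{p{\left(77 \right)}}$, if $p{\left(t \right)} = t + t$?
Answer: $\frac{2}{77} \approx 0.025974$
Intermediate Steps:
$q = -3$ ($q = 4 - 7 = -3$)
$J{\left(Y \right)} = 4$ ($J{\left(Y \right)} = 7 - 3 = 4$)
$p{\left(t \right)} = 2 t$
$\frac{J{\left(-68 \right)}}{p{\left(77 \right)}} = \frac{4}{2 \cdot 77} = \frac{4}{154} = 4 \cdot \frac{1}{154} = \frac{2}{77}$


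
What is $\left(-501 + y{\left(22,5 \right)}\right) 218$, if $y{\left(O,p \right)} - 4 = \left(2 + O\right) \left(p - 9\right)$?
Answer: $-129274$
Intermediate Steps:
$y{\left(O,p \right)} = 4 + \left(-9 + p\right) \left(2 + O\right)$ ($y{\left(O,p \right)} = 4 + \left(2 + O\right) \left(p - 9\right) = 4 + \left(2 + O\right) \left(-9 + p\right) = 4 + \left(-9 + p\right) \left(2 + O\right)$)
$\left(-501 + y{\left(22,5 \right)}\right) 218 = \left(-501 + \left(-14 - 198 + 2 \cdot 5 + 22 \cdot 5\right)\right) 218 = \left(-501 + \left(-14 - 198 + 10 + 110\right)\right) 218 = \left(-501 - 92\right) 218 = \left(-593\right) 218 = -129274$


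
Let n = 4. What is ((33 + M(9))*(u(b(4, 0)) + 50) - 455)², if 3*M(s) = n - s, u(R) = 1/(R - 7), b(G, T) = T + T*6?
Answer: 540609001/441 ≈ 1.2259e+6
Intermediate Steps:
b(G, T) = 7*T (b(G, T) = T + 6*T = 7*T)
u(R) = 1/(-7 + R)
M(s) = 4/3 - s/3 (M(s) = (4 - s)/3 = 4/3 - s/3)
((33 + M(9))*(u(b(4, 0)) + 50) - 455)² = ((33 + (4/3 - ⅓*9))*(1/(-7 + 7*0) + 50) - 455)² = ((33 + (4/3 - 3))*(1/(-7 + 0) + 50) - 455)² = ((33 - 5/3)*(1/(-7) + 50) - 455)² = (94*(-⅐ + 50)/3 - 455)² = ((94/3)*(349/7) - 455)² = (32806/21 - 455)² = (23251/21)² = 540609001/441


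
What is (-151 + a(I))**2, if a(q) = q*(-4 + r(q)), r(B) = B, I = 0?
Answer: 22801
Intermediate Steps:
a(q) = q*(-4 + q)
(-151 + a(I))**2 = (-151 + 0*(-4 + 0))**2 = (-151 + 0*(-4))**2 = (-151 + 0)**2 = (-151)**2 = 22801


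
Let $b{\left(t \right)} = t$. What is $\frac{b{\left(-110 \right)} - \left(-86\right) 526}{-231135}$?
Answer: $- \frac{15042}{77045} \approx -0.19524$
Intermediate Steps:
$\frac{b{\left(-110 \right)} - \left(-86\right) 526}{-231135} = \frac{-110 - \left(-86\right) 526}{-231135} = \left(-110 - -45236\right) \left(- \frac{1}{231135}\right) = \left(-110 + 45236\right) \left(- \frac{1}{231135}\right) = 45126 \left(- \frac{1}{231135}\right) = - \frac{15042}{77045}$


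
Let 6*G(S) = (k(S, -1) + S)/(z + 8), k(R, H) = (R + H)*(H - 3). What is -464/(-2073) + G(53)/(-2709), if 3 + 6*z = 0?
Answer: 3792349/16847271 ≈ 0.22510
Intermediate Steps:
z = -½ (z = -½ + (⅙)*0 = -½ + 0 = -½ ≈ -0.50000)
k(R, H) = (-3 + H)*(H + R) (k(R, H) = (H + R)*(-3 + H) = (-3 + H)*(H + R))
G(S) = 4/45 - S/15 (G(S) = ((((-1)² - 3*(-1) - 3*S - S) + S)/(-½ + 8))/6 = (((1 + 3 - 3*S - S) + S)/(15/2))/6 = (((4 - 4*S) + S)*(2/15))/6 = ((4 - 3*S)*(2/15))/6 = (8/15 - 2*S/5)/6 = 4/45 - S/15)
-464/(-2073) + G(53)/(-2709) = -464/(-2073) + (4/45 - 1/15*53)/(-2709) = -464*(-1/2073) + (4/45 - 53/15)*(-1/2709) = 464/2073 - 31/9*(-1/2709) = 464/2073 + 31/24381 = 3792349/16847271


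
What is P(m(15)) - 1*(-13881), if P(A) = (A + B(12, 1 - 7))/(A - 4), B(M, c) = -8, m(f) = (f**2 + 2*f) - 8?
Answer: 3373322/243 ≈ 13882.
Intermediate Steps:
m(f) = -8 + f**2 + 2*f
P(A) = (-8 + A)/(-4 + A) (P(A) = (A - 8)/(A - 4) = (-8 + A)/(-4 + A))
P(m(15)) - 1*(-13881) = (-8 + (-8 + 15**2 + 2*15))/(-4 + (-8 + 15**2 + 2*15)) - 1*(-13881) = (-8 + (-8 + 225 + 30))/(-4 + (-8 + 225 + 30)) + 13881 = (-8 + 247)/(-4 + 247) + 13881 = 239/243 + 13881 = 3373322/243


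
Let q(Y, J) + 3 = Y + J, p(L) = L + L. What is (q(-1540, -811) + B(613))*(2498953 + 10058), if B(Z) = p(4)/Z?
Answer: -3620487818934/613 ≈ -5.9062e+9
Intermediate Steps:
p(L) = 2*L
q(Y, J) = -3 + J + Y (q(Y, J) = -3 + (Y + J) = -3 + (J + Y) = -3 + J + Y)
B(Z) = 8/Z (B(Z) = (2*4)/Z = 8/Z)
(q(-1540, -811) + B(613))*(2498953 + 10058) = ((-3 - 811 - 1540) + 8/613)*(2498953 + 10058) = (-2354 + 8*(1/613))*2509011 = (-2354 + 8/613)*2509011 = -1442994/613*2509011 = -3620487818934/613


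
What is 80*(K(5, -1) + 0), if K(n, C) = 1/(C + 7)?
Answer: 40/3 ≈ 13.333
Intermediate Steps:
K(n, C) = 1/(7 + C)
80*(K(5, -1) + 0) = 80*(1/(7 - 1) + 0) = 80*(1/6 + 0) = 80*(⅙ + 0) = 80*(⅙) = 40/3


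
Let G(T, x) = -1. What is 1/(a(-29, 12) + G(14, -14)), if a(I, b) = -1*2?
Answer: -⅓ ≈ -0.33333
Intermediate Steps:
a(I, b) = -2
1/(a(-29, 12) + G(14, -14)) = 1/(-2 - 1) = 1/(-3) = -⅓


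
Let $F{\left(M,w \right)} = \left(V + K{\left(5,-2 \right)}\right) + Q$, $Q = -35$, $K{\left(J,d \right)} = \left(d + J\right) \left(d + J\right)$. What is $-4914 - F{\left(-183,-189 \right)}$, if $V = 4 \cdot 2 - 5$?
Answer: $-4891$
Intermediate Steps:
$K{\left(J,d \right)} = \left(J + d\right)^{2}$ ($K{\left(J,d \right)} = \left(J + d\right) \left(J + d\right) = \left(J + d\right)^{2}$)
$V = 3$ ($V = 8 - 5 = 3$)
$F{\left(M,w \right)} = -23$ ($F{\left(M,w \right)} = \left(3 + \left(5 - 2\right)^{2}\right) - 35 = \left(3 + 3^{2}\right) - 35 = \left(3 + 9\right) - 35 = 12 - 35 = -23$)
$-4914 - F{\left(-183,-189 \right)} = -4914 - -23 = -4914 + 23 = -4891$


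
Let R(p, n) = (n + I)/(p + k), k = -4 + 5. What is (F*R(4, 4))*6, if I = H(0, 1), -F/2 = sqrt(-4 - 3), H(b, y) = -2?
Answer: -24*I*sqrt(7)/5 ≈ -12.7*I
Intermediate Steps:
F = -2*I*sqrt(7) (F = -2*sqrt(-4 - 3) = -2*I*sqrt(7) ≈ -5.2915*I)
k = 1
I = -2
R(p, n) = (-2 + n)/(1 + p) (R(p, n) = (n - 2)/(p + 1) = (-2 + n)/(1 + p))
(F*R(4, 4))*6 = ((-2*I*sqrt(7))*((-2 + 4)/(1 + 4)))*6 = ((-2*I*sqrt(7))*(2/5))*6 = ((-2*I*sqrt(7))*((1/5)*2))*6 = (-2*I*sqrt(7)*(2/5))*6 = -4*I*sqrt(7)/5*6 = -24*I*sqrt(7)/5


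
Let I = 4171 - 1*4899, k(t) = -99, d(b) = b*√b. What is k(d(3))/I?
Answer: 99/728 ≈ 0.13599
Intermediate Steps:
d(b) = b^(3/2)
I = -728 (I = 4171 - 4899 = -728)
k(d(3))/I = -99/(-728) = -99*(-1/728) = 99/728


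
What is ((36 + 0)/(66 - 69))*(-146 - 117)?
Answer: 3156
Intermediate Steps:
((36 + 0)/(66 - 69))*(-146 - 117) = (36/(-3))*(-263) = (36*(-1/3))*(-263) = -12*(-263) = 3156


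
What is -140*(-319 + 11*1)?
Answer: 43120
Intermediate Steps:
-140*(-319 + 11*1) = -140*(-319 + 11) = -140*(-308) = 43120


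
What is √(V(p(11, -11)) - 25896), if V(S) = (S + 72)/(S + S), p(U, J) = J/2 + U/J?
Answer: I*√17509102/26 ≈ 160.94*I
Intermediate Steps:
p(U, J) = J/2 + U/J (p(U, J) = J*(½) + U/J = J/2 + U/J)
V(S) = (72 + S)/(2*S) (V(S) = (72 + S)/((2*S)) = (72 + S)*(1/(2*S)) = (72 + S)/(2*S))
√(V(p(11, -11)) - 25896) = √((72 + ((½)*(-11) + 11/(-11)))/(2*((½)*(-11) + 11/(-11))) - 25896) = √((72 + (-11/2 + 11*(-1/11)))/(2*(-11/2 + 11*(-1/11))) - 25896) = √((72 + (-11/2 - 1))/(2*(-11/2 - 1)) - 25896) = √((72 - 13/2)/(2*(-13/2)) - 25896) = √((½)*(-2/13)*(131/2) - 25896) = √(-131/26 - 25896) = √(-673427/26) = I*√17509102/26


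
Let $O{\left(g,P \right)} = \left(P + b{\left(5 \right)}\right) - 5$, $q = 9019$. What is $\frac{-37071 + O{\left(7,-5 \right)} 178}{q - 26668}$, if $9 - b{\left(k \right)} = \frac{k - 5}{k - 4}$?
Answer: $\frac{37249}{17649} \approx 2.1105$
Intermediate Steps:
$b{\left(k \right)} = 9 - \frac{-5 + k}{-4 + k}$ ($b{\left(k \right)} = 9 - \frac{k - 5}{k - 4} = 9 - \frac{-5 + k}{-4 + k}$)
$O{\left(g,P \right)} = 4 + P$ ($O{\left(g,P \right)} = \left(P + \frac{-31 + 8 \cdot 5}{-4 + 5}\right) - 5 = \left(P + \frac{-31 + 40}{1}\right) - 5 = \left(P + 1 \cdot 9\right) - 5 = \left(P + 9\right) - 5 = \left(9 + P\right) - 5 = 4 + P$)
$\frac{-37071 + O{\left(7,-5 \right)} 178}{q - 26668} = \frac{-37071 + \left(4 - 5\right) 178}{9019 - 26668} = \frac{-37071 - 178}{-17649} = \left(-37071 - 178\right) \left(- \frac{1}{17649}\right) = \left(-37249\right) \left(- \frac{1}{17649}\right) = \frac{37249}{17649}$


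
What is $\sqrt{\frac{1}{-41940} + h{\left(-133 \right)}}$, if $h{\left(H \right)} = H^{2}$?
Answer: $\frac{\sqrt{864286307735}}{6990} \approx 133.0$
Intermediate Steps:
$\sqrt{\frac{1}{-41940} + h{\left(-133 \right)}} = \sqrt{\frac{1}{-41940} + \left(-133\right)^{2}} = \sqrt{- \frac{1}{41940} + 17689} = \sqrt{\frac{741876659}{41940}} = \frac{\sqrt{864286307735}}{6990}$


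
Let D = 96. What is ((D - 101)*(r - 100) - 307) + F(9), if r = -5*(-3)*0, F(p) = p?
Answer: 202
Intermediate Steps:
r = 0 (r = 15*0 = 0)
((D - 101)*(r - 100) - 307) + F(9) = ((96 - 101)*(0 - 100) - 307) + 9 = (-5*(-100) - 307) + 9 = (500 - 307) + 9 = 193 + 9 = 202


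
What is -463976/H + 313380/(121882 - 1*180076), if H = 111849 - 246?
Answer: -3443042638/360812499 ≈ -9.5425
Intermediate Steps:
H = 111603
-463976/H + 313380/(121882 - 1*180076) = -463976/111603 + 313380/(121882 - 1*180076) = -463976*1/111603 + 313380/(121882 - 180076) = -463976/111603 + 313380/(-58194) = -463976/111603 + 313380*(-1/58194) = -463976/111603 - 17410/3233 = -3443042638/360812499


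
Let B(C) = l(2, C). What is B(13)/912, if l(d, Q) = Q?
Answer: 13/912 ≈ 0.014254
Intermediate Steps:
B(C) = C
B(13)/912 = 13/912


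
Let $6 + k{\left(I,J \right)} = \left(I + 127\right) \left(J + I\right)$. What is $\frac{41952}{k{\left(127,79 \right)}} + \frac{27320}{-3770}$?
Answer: $- \frac{63558436}{9861943} \approx -6.4448$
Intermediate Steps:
$k{\left(I,J \right)} = -6 + \left(127 + I\right) \left(I + J\right)$ ($k{\left(I,J \right)} = -6 + \left(I + 127\right) \left(J + I\right) = -6 + \left(127 + I\right) \left(I + J\right)$)
$\frac{41952}{k{\left(127,79 \right)}} + \frac{27320}{-3770} = \frac{41952}{-6 + 127^{2} + 127 \cdot 127 + 127 \cdot 79 + 127 \cdot 79} + \frac{27320}{-3770} = \frac{41952}{-6 + 16129 + 16129 + 10033 + 10033} + 27320 \left(- \frac{1}{3770}\right) = \frac{41952}{52318} - \frac{2732}{377} = 41952 \cdot \frac{1}{52318} - \frac{2732}{377} = \frac{20976}{26159} - \frac{2732}{377} = - \frac{63558436}{9861943}$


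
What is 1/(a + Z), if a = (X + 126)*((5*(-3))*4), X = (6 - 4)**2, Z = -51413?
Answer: -1/59213 ≈ -1.6888e-5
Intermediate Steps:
X = 4 (X = 2**2 = 4)
a = -7800 (a = (4 + 126)*((5*(-3))*4) = 130*(-15*4) = 130*(-60) = -7800)
1/(a + Z) = 1/(-7800 - 51413) = 1/(-59213) = -1/59213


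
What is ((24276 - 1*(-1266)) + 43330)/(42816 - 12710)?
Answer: 34436/15053 ≈ 2.2877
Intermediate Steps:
((24276 - 1*(-1266)) + 43330)/(42816 - 12710) = ((24276 + 1266) + 43330)/30106 = (25542 + 43330)*(1/30106) = 68872*(1/30106) = 34436/15053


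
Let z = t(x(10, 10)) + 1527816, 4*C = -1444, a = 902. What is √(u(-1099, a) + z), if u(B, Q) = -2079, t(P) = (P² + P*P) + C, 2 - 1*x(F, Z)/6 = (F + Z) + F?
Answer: 16*√6179 ≈ 1257.7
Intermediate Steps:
C = -361 (C = (¼)*(-1444) = -361)
x(F, Z) = 12 - 12*F - 6*Z (x(F, Z) = 12 - 6*((F + Z) + F) = 12 - 6*(Z + 2*F) = 12 + (-12*F - 6*Z) = 12 - 12*F - 6*Z)
t(P) = -361 + 2*P² (t(P) = (P² + P*P) - 361 = (P² + P²) - 361 = 2*P² - 361 = -361 + 2*P²)
z = 1583903 (z = (-361 + 2*(12 - 12*10 - 6*10)²) + 1527816 = (-361 + 2*(12 - 120 - 60)²) + 1527816 = (-361 + 2*(-168)²) + 1527816 = (-361 + 2*28224) + 1527816 = (-361 + 56448) + 1527816 = 56087 + 1527816 = 1583903)
√(u(-1099, a) + z) = √(-2079 + 1583903) = √1581824 = 16*√6179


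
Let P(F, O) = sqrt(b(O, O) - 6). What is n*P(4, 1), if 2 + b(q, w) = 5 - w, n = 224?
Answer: 448*I ≈ 448.0*I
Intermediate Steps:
b(q, w) = 3 - w (b(q, w) = -2 + (5 - w) = 3 - w)
P(F, O) = sqrt(-3 - O) (P(F, O) = sqrt((3 - O) - 6) = sqrt(-3 - O))
n*P(4, 1) = 224*sqrt(-3 - 1*1) = 224*sqrt(-3 - 1) = 224*sqrt(-4) = 224*(2*I) = 448*I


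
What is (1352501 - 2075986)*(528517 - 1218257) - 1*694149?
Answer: 499015849751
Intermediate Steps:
(1352501 - 2075986)*(528517 - 1218257) - 1*694149 = -723485*(-689740) - 694149 = 499016543900 - 694149 = 499015849751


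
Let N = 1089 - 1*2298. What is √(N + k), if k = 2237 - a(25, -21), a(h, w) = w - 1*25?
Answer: √1074 ≈ 32.772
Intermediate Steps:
a(h, w) = -25 + w (a(h, w) = w - 25 = -25 + w)
k = 2283 (k = 2237 - (-25 - 21) = 2237 - 1*(-46) = 2237 + 46 = 2283)
N = -1209 (N = 1089 - 2298 = -1209)
√(N + k) = √(-1209 + 2283) = √1074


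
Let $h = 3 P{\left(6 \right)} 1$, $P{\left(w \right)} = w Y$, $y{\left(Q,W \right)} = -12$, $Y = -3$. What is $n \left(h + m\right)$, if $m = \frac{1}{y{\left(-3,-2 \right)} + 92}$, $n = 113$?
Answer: $- \frac{488047}{80} \approx -6100.6$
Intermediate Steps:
$m = \frac{1}{80}$ ($m = \frac{1}{-12 + 92} = \frac{1}{80} \approx 0.0125$)
$P{\left(w \right)} = - 3 w$ ($P{\left(w \right)} = w \left(-3\right) = - 3 w$)
$h = -54$ ($h = 3 \left(\left(-3\right) 6\right) 1 = 3 \left(-18\right) 1 = \left(-54\right) 1 = -54$)
$n \left(h + m\right) = 113 \left(-54 + \frac{1}{80}\right) = 113 \left(- \frac{4319}{80}\right) = - \frac{488047}{80}$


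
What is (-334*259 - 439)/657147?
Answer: -86945/657147 ≈ -0.13231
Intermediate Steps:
(-334*259 - 439)/657147 = (-86506 - 439)*(1/657147) = -86945*1/657147 = -86945/657147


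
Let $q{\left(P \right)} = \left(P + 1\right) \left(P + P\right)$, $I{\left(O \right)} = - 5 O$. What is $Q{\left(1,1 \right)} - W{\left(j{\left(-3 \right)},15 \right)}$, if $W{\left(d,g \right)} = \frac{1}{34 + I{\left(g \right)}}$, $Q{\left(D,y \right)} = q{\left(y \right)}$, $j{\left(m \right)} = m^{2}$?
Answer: $\frac{165}{41} \approx 4.0244$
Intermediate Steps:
$q{\left(P \right)} = 2 P \left(1 + P\right)$ ($q{\left(P \right)} = \left(1 + P\right) 2 P = 2 P \left(1 + P\right)$)
$Q{\left(D,y \right)} = 2 y \left(1 + y\right)$
$W{\left(d,g \right)} = \frac{1}{34 - 5 g}$
$Q{\left(1,1 \right)} - W{\left(j{\left(-3 \right)},15 \right)} = 2 \cdot 1 \left(1 + 1\right) - - \frac{1}{-34 + 5 \cdot 15} = 2 \cdot 1 \cdot 2 - - \frac{1}{-34 + 75} = 4 - - \frac{1}{41} = 4 + \frac{1}{41} = \frac{165}{41}$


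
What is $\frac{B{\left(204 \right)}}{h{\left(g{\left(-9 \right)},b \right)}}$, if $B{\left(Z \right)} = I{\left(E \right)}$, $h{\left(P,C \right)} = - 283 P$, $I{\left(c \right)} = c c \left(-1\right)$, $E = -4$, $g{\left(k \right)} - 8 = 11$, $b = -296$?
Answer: $\frac{16}{5377} \approx 0.0029756$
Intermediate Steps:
$g{\left(k \right)} = 19$ ($g{\left(k \right)} = 8 + 11 = 19$)
$I{\left(c \right)} = - c^{2}$ ($I{\left(c \right)} = c^{2} \left(-1\right) = - c^{2}$)
$B{\left(Z \right)} = -16$ ($B{\left(Z \right)} = - \left(-4\right)^{2} = \left(-1\right) 16 = -16$)
$\frac{B{\left(204 \right)}}{h{\left(g{\left(-9 \right)},b \right)}} = - \frac{16}{\left(-283\right) 19} = - \frac{16}{-5377} = \left(-16\right) \left(- \frac{1}{5377}\right) = \frac{16}{5377}$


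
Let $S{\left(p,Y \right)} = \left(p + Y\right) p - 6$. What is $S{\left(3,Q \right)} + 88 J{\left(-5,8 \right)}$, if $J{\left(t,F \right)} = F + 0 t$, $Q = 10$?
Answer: $737$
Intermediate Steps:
$J{\left(t,F \right)} = F$ ($J{\left(t,F \right)} = F + 0 = F$)
$S{\left(p,Y \right)} = -6 + p \left(Y + p\right)$ ($S{\left(p,Y \right)} = \left(Y + p\right) p - 6 = p \left(Y + p\right) - 6 = -6 + p \left(Y + p\right)$)
$S{\left(3,Q \right)} + 88 J{\left(-5,8 \right)} = \left(-6 + 3^{2} + 10 \cdot 3\right) + 88 \cdot 8 = \left(-6 + 9 + 30\right) + 704 = 33 + 704 = 737$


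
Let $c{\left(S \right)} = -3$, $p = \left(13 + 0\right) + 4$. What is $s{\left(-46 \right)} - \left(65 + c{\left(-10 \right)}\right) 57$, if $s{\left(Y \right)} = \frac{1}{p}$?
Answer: $- \frac{60077}{17} \approx -3533.9$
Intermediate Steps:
$p = 17$ ($p = 13 + 4 = 17$)
$s{\left(Y \right)} = \frac{1}{17}$
$s{\left(-46 \right)} - \left(65 + c{\left(-10 \right)}\right) 57 = \frac{1}{17} - \left(65 - 3\right) 57 = \frac{1}{17} - 62 \cdot 57 = \frac{1}{17} - 3534 = - \frac{60077}{17}$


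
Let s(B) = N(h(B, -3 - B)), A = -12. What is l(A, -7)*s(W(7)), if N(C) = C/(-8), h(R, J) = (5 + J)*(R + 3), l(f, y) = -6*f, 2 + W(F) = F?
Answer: 216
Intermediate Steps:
W(F) = -2 + F
h(R, J) = (3 + R)*(5 + J) (h(R, J) = (5 + J)*(3 + R) = (3 + R)*(5 + J))
N(C) = -C/8 (N(C) = C*(-⅛) = -C/8)
s(B) = -¾ - B/4 - B*(-3 - B)/8 (s(B) = -(15 + 3*(-3 - B) + 5*B + (-3 - B)*B)/8 = -(15 + (-9 - 3*B) + 5*B + B*(-3 - B))/8 = -(6 + 2*B + B*(-3 - B))/8 = -¾ - B/4 - B*(-3 - B)/8)
l(A, -7)*s(W(7)) = (-6*(-12))*(-¾ + (-2 + 7)/8 + (-2 + 7)²/8) = 72*(-¾ + (⅛)*5 + (⅛)*5²) = 72*(-¾ + 5/8 + (⅛)*25) = 72*(-¾ + 5/8 + 25/8) = 72*3 = 216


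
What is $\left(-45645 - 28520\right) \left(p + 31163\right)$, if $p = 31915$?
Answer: $-4678179870$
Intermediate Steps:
$\left(-45645 - 28520\right) \left(p + 31163\right) = \left(-45645 - 28520\right) \left(31915 + 31163\right) = \left(-74165\right) 63078 = -4678179870$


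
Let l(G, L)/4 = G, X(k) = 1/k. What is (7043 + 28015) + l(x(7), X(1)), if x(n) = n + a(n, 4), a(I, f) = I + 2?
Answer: 35122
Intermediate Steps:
a(I, f) = 2 + I
x(n) = 2 + 2*n (x(n) = n + (2 + n) = 2 + 2*n)
l(G, L) = 4*G
(7043 + 28015) + l(x(7), X(1)) = (7043 + 28015) + 4*(2 + 2*7) = 35058 + 4*(2 + 14) = 35058 + 4*16 = 35058 + 64 = 35122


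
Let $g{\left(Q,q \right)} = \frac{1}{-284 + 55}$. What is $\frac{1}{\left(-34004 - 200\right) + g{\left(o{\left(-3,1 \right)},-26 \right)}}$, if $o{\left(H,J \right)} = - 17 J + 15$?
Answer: $- \frac{229}{7832717} \approx -2.9236 \cdot 10^{-5}$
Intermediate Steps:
$o{\left(H,J \right)} = 15 - 17 J$
$g{\left(Q,q \right)} = - \frac{1}{229}$ ($g{\left(Q,q \right)} = \frac{1}{-229} = - \frac{1}{229}$)
$\frac{1}{\left(-34004 - 200\right) + g{\left(o{\left(-3,1 \right)},-26 \right)}} = \frac{1}{\left(-34004 - 200\right) - \frac{1}{229}} = \frac{1}{-34204 - \frac{1}{229}} = \frac{1}{- \frac{7832717}{229}} = - \frac{229}{7832717}$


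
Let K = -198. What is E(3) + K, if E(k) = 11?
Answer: -187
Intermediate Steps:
E(3) + K = 11 - 198 = -187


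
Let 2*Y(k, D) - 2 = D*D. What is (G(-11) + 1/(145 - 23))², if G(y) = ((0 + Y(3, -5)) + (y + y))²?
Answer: 310852161/59536 ≈ 5221.3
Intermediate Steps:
Y(k, D) = 1 + D²/2 (Y(k, D) = 1 + (D*D)/2 = 1 + D²/2)
G(y) = (27/2 + 2*y)² (G(y) = ((0 + (1 + (½)*(-5)²)) + (y + y))² = ((0 + (1 + (½)*25)) + 2*y)² = ((0 + (1 + 25/2)) + 2*y)² = ((0 + 27/2) + 2*y)² = (27/2 + 2*y)²)
(G(-11) + 1/(145 - 23))² = ((27 + 4*(-11))²/4 + 1/(145 - 23))² = ((27 - 44)²/4 + 1/122)² = ((¼)*(-17)² + 1/122)² = ((¼)*289 + 1/122)² = (289/4 + 1/122)² = (17631/244)² = 310852161/59536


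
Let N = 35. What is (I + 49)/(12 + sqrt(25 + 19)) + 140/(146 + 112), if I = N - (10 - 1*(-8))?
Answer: 27292/3225 - 33*sqrt(11)/25 ≈ 4.0847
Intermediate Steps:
I = 17 (I = 35 - (10 - 1*(-8)) = 35 - (10 + 8) = 35 - 1*18 = 35 - 18 = 17)
(I + 49)/(12 + sqrt(25 + 19)) + 140/(146 + 112) = (17 + 49)/(12 + sqrt(25 + 19)) + 140/(146 + 112) = 66/(12 + sqrt(44)) + 140/258 = 66/(12 + 2*sqrt(11)) + 140*(1/258) = 66/(12 + 2*sqrt(11)) + 70/129 = 70/129 + 66/(12 + 2*sqrt(11))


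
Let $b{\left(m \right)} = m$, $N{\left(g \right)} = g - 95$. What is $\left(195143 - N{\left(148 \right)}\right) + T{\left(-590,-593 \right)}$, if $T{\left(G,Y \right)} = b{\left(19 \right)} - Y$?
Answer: $195702$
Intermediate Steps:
$N{\left(g \right)} = -95 + g$
$T{\left(G,Y \right)} = 19 - Y$
$\left(195143 - N{\left(148 \right)}\right) + T{\left(-590,-593 \right)} = \left(195143 - \left(-95 + 148\right)\right) + \left(19 - -593\right) = \left(195143 - 53\right) + \left(19 + 593\right) = \left(195143 - 53\right) + 612 = 195090 + 612 = 195702$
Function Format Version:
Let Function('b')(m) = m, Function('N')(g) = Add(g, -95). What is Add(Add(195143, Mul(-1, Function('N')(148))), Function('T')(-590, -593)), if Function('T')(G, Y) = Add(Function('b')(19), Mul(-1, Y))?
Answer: 195702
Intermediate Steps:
Function('N')(g) = Add(-95, g)
Function('T')(G, Y) = Add(19, Mul(-1, Y))
Add(Add(195143, Mul(-1, Function('N')(148))), Function('T')(-590, -593)) = Add(Add(195143, Mul(-1, Add(-95, 148))), Add(19, Mul(-1, -593))) = Add(Add(195143, Mul(-1, 53)), Add(19, 593)) = Add(Add(195143, -53), 612) = Add(195090, 612) = 195702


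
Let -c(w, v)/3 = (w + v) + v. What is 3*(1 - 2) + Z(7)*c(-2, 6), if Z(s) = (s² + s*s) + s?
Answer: -3153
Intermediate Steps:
Z(s) = s + 2*s² (Z(s) = (s² + s²) + s = 2*s² + s = s + 2*s²)
c(w, v) = -6*v - 3*w (c(w, v) = -3*((w + v) + v) = -3*((v + w) + v) = -3*(w + 2*v) = -6*v - 3*w)
3*(1 - 2) + Z(7)*c(-2, 6) = 3*(1 - 2) + (7*(1 + 2*7))*(-6*6 - 3*(-2)) = 3*(-1) + (7*(1 + 14))*(-36 + 6) = -3 + (7*15)*(-30) = -3 + 105*(-30) = -3 - 3150 = -3153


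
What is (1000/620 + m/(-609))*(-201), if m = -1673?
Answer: -787853/899 ≈ -876.37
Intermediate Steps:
(1000/620 + m/(-609))*(-201) = (1000/620 - 1673/(-609))*(-201) = (1000*(1/620) - 1673*(-1/609))*(-201) = (50/31 + 239/87)*(-201) = (11759/2697)*(-201) = -787853/899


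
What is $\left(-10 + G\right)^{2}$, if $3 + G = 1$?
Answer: $144$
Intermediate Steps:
$G = -2$ ($G = -3 + 1 = -2$)
$\left(-10 + G\right)^{2} = \left(-10 - 2\right)^{2} = \left(-12\right)^{2} = 144$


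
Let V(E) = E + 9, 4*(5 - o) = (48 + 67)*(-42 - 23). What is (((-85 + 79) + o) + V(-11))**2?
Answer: 55696369/16 ≈ 3.4810e+6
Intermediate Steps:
o = 7495/4 (o = 5 - (48 + 67)*(-42 - 23)/4 = 5 - 115*(-65)/4 = 5 - 1/4*(-7475) = 5 + 7475/4 = 7495/4 ≈ 1873.8)
V(E) = 9 + E
(((-85 + 79) + o) + V(-11))**2 = (((-85 + 79) + 7495/4) + (9 - 11))**2 = ((-6 + 7495/4) - 2)**2 = (7471/4 - 2)**2 = (7463/4)**2 = 55696369/16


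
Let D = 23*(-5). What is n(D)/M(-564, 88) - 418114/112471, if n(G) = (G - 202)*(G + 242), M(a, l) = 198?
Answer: -4610756561/22269258 ≈ -207.05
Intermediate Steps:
D = -115
n(G) = (-202 + G)*(242 + G)
n(D)/M(-564, 88) - 418114/112471 = (-48884 + (-115)**2 + 40*(-115))/198 - 418114/112471 = (-48884 + 13225 - 4600)*(1/198) - 418114*1/112471 = -40259*1/198 - 418114/112471 = -40259/198 - 418114/112471 = -4610756561/22269258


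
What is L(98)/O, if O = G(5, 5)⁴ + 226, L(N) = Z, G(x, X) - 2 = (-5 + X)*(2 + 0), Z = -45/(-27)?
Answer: 5/726 ≈ 0.0068870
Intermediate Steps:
Z = 5/3 (Z = -45*(-1/27) = 5/3 ≈ 1.6667)
G(x, X) = -8 + 2*X (G(x, X) = 2 + (-5 + X)*(2 + 0) = 2 + (-5 + X)*2 = 2 + (-10 + 2*X) = -8 + 2*X)
L(N) = 5/3
O = 242 (O = (-8 + 2*5)⁴ + 226 = (-8 + 10)⁴ + 226 = 2⁴ + 226 = 16 + 226 = 242)
L(98)/O = (5/3)/242 = (5/3)*(1/242) = 5/726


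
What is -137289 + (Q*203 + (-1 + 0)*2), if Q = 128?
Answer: -111307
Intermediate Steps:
-137289 + (Q*203 + (-1 + 0)*2) = -137289 + (128*203 + (-1 + 0)*2) = -137289 + (25984 - 1*2) = -137289 + (25984 - 2) = -137289 + 25982 = -111307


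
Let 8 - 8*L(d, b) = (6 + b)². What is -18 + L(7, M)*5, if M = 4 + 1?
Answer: -709/8 ≈ -88.625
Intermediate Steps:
M = 5
L(d, b) = 1 - (6 + b)²/8
-18 + L(7, M)*5 = -18 + (1 - (6 + 5)²/8)*5 = -18 + (1 - ⅛*11²)*5 = -18 + (1 - ⅛*121)*5 = -18 + (1 - 121/8)*5 = -18 - 113/8*5 = -18 - 565/8 = -709/8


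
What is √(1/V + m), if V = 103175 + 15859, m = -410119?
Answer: I*√645668257325170/39678 ≈ 640.41*I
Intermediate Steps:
V = 119034
√(1/V + m) = √(1/119034 - 410119) = √(-48818105045/119034) = I*√645668257325170/39678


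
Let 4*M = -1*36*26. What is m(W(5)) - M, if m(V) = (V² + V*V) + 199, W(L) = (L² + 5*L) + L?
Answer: 6483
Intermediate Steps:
W(L) = L² + 6*L
m(V) = 199 + 2*V² (m(V) = (V² + V²) + 199 = 2*V² + 199 = 199 + 2*V²)
M = -234 (M = (-1*36*26)/4 = (-36*26)/4 = (¼)*(-936) = -234)
m(W(5)) - M = (199 + 2*(5*(6 + 5))²) - 1*(-234) = (199 + 2*(5*11)²) + 234 = (199 + 2*55²) + 234 = (199 + 2*3025) + 234 = (199 + 6050) + 234 = 6249 + 234 = 6483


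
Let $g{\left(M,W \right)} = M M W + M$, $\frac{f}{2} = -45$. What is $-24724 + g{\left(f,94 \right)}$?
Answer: $736586$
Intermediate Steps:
$f = -90$ ($f = 2 \left(-45\right) = -90$)
$g{\left(M,W \right)} = M + W M^{2}$ ($g{\left(M,W \right)} = M^{2} W + M = W M^{2} + M = M + W M^{2}$)
$-24724 + g{\left(f,94 \right)} = -24724 - 90 \left(1 - 8460\right) = -24724 - -761310 = -24724 + 761310 = 736586$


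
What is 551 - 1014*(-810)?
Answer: 821891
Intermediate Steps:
551 - 1014*(-810) = 551 + 821340 = 821891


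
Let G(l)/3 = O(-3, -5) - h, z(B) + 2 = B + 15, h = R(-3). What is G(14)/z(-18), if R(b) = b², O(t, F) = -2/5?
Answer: 141/25 ≈ 5.6400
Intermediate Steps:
O(t, F) = -⅖ (O(t, F) = -2*⅕ = -⅖)
h = 9 (h = (-3)² = 9)
z(B) = 13 + B (z(B) = -2 + (B + 15) = -2 + (15 + B) = 13 + B)
G(l) = -141/5 (G(l) = 3*(-⅖ - 1*9) = 3*(-⅖ - 9) = 3*(-47/5) = -141/5)
G(14)/z(-18) = -141/(5*(13 - 18)) = -141/5/(-5) = -141/5*(-⅕) = 141/25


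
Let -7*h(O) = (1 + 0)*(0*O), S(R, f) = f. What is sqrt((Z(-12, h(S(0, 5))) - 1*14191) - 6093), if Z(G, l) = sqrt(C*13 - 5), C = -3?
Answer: sqrt(-20284 + 2*I*sqrt(11)) ≈ 0.023 + 142.42*I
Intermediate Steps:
h(O) = 0 (h(O) = -(1 + 0)*0*O/7 = -0/7 = -1/7*0 = 0)
Z(G, l) = 2*I*sqrt(11) (Z(G, l) = sqrt(-3*13 - 5) = sqrt(-39 - 5) = sqrt(-44) = 2*I*sqrt(11))
sqrt((Z(-12, h(S(0, 5))) - 1*14191) - 6093) = sqrt((2*I*sqrt(11) - 1*14191) - 6093) = sqrt((2*I*sqrt(11) - 14191) - 6093) = sqrt((-14191 + 2*I*sqrt(11)) - 6093) = sqrt(-20284 + 2*I*sqrt(11))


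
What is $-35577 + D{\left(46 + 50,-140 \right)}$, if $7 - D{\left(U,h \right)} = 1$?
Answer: $-35571$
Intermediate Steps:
$D{\left(U,h \right)} = 6$ ($D{\left(U,h \right)} = 7 - 1 = 6$)
$-35577 + D{\left(46 + 50,-140 \right)} = -35577 + 6 = -35571$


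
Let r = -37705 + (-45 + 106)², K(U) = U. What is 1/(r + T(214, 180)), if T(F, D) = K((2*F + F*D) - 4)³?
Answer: 1/59063838702400 ≈ 1.6931e-14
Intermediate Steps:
T(F, D) = (-4 + 2*F + D*F)³ (T(F, D) = ((2*F + F*D) - 4)³ = ((2*F + D*F) - 4)³ = (-4 + 2*F + D*F)³)
r = -33984 (r = -37705 + 61² = -37705 + 3721 = -33984)
1/(r + T(214, 180)) = 1/(-33984 + (-4 + 2*214 + 180*214)³) = 1/(-33984 + (-4 + 428 + 38520)³) = 1/(-33984 + 38944³) = 1/(-33984 + 59063838736384) = 1/59063838702400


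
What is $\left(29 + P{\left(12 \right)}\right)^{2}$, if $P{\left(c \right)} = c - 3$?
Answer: $1444$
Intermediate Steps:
$P{\left(c \right)} = -3 + c$
$\left(29 + P{\left(12 \right)}\right)^{2} = \left(29 + \left(-3 + 12\right)\right)^{2} = \left(29 + 9\right)^{2} = 38^{2} = 1444$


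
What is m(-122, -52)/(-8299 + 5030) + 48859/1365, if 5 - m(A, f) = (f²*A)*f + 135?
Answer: 3367906823/637455 ≈ 5283.4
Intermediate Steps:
m(A, f) = -130 - A*f³ (m(A, f) = 5 - ((f²*A)*f + 135) = 5 - ((A*f²)*f + 135) = 5 - (A*f³ + 135) = 5 - (135 + A*f³) = 5 + (-135 - A*f³) = -130 - A*f³)
m(-122, -52)/(-8299 + 5030) + 48859/1365 = (-130 - 1*(-122)*(-52)³)/(-8299 + 5030) + 48859/1365 = (-130 - 1*(-122)*(-140608))/(-3269) + 48859*(1/1365) = (-130 - 17154176)*(-1/3269) + 48859/1365 = -17154306*(-1/3269) + 48859/1365 = 17154306/3269 + 48859/1365 = 3367906823/637455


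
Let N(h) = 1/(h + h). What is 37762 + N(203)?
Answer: 15331373/406 ≈ 37762.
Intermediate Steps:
N(h) = 1/(2*h)
37762 + N(203) = 37762 + (½)/203 = 37762 + (½)*(1/203) = 37762 + 1/406 = 15331373/406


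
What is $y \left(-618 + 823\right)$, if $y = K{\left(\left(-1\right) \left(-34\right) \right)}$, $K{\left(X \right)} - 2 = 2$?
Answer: $820$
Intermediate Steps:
$K{\left(X \right)} = 4$ ($K{\left(X \right)} = 2 + 2 = 4$)
$y = 4$
$y \left(-618 + 823\right) = 4 \left(-618 + 823\right) = 4 \cdot 205 = 820$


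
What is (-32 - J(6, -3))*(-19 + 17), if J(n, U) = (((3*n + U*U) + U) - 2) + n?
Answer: 120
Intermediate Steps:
J(n, U) = -2 + U + U² + 4*n (J(n, U) = (((3*n + U²) + U) - 2) + n = (((U² + 3*n) + U) - 2) + n = ((U + U² + 3*n) - 2) + n = (-2 + U + U² + 3*n) + n = -2 + U + U² + 4*n)
(-32 - J(6, -3))*(-19 + 17) = (-32 - (-2 - 3 + (-3)² + 4*6))*(-19 + 17) = (-32 - (-2 - 3 + 9 + 24))*(-2) = (-32 - 1*28)*(-2) = (-32 - 28)*(-2) = -60*(-2) = 120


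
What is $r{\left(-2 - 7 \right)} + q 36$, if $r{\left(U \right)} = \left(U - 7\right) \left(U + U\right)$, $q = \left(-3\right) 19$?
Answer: $-1764$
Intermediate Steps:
$q = -57$
$r{\left(U \right)} = 2 U \left(-7 + U\right)$ ($r{\left(U \right)} = \left(-7 + U\right) 2 U = 2 U \left(-7 + U\right)$)
$r{\left(-2 - 7 \right)} + q 36 = 2 \left(-2 - 7\right) \left(-7 - 9\right) - 2052 = 2 \left(-9\right) \left(-7 - 9\right) - 2052 = 2 \left(-9\right) \left(-16\right) - 2052 = 288 - 2052 = -1764$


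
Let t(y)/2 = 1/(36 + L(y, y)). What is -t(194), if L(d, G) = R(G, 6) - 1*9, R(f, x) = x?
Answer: -2/33 ≈ -0.060606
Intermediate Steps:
L(d, G) = -3 (L(d, G) = 6 - 1*9 = 6 - 9 = -3)
t(y) = 2/33 (t(y) = 2/(36 - 3) = 2/33)
-t(194) = -1*2/33 = -2/33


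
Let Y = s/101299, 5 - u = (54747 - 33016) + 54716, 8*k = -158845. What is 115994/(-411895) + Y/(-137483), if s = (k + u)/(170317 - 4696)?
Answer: -17689261521103337389/62814614336215941720 ≈ -0.28161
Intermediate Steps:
k = -158845/8 (k = (⅛)*(-158845) = -158845/8 ≈ -19856.)
u = -76442 (u = 5 - ((54747 - 33016) + 54716) = 5 - (21731 + 54716) = 5 - 1*76447 = 5 - 76447 = -76442)
s = -770381/1324968 (s = (-158845/8 - 76442)/(170317 - 4696) = -770381/8/165621 = -770381/8*1/165621 = -770381/1324968 ≈ -0.58143)
Y = -770381/134217933432 (Y = -770381/1324968/101299 = -770381/1324968*1/101299 = -770381/134217933432 ≈ -5.7398e-6)
115994/(-411895) + Y/(-137483) = 115994/(-411895) - 770381/134217933432/(-137483) = 115994*(-1/411895) - 770381/134217933432*(-1/137483) = -115994/411895 + 770381/18452684142031656 = -17689261521103337389/62814614336215941720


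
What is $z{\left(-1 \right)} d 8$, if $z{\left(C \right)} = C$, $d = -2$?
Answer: $16$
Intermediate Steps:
$z{\left(-1 \right)} d 8 = \left(-1\right) \left(-2\right) 8 = 2 \cdot 8 = 16$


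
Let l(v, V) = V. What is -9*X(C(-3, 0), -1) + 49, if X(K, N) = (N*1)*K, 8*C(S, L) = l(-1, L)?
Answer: 49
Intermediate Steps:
C(S, L) = L/8
X(K, N) = K*N (X(K, N) = N*K = K*N)
-9*X(C(-3, 0), -1) + 49 = -9*(⅛)*0*(-1) + 49 = -0*(-1) + 49 = -9*0 + 49 = 0 + 49 = 49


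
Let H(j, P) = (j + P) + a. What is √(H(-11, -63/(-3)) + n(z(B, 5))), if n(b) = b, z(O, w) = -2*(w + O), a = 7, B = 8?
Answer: 3*I ≈ 3.0*I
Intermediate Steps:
z(O, w) = -2*O - 2*w (z(O, w) = -2*(O + w) = -2*O - 2*w)
H(j, P) = 7 + P + j (H(j, P) = (j + P) + 7 = (P + j) + 7 = 7 + P + j)
√(H(-11, -63/(-3)) + n(z(B, 5))) = √((7 - 63/(-3) - 11) + (-2*8 - 2*5)) = √((7 - 63*(-⅓) - 11) + (-16 - 10)) = √((7 + 21 - 11) - 26) = √(17 - 26) = √(-9) = 3*I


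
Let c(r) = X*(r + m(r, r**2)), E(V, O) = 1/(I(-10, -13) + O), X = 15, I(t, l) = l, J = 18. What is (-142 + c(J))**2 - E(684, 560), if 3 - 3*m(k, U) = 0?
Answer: 11185602/547 ≈ 20449.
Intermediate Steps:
m(k, U) = 1 (m(k, U) = 1 - 1/3*0 = 1 + 0 = 1)
E(V, O) = 1/(-13 + O)
c(r) = 15 + 15*r (c(r) = 15*(r + 1) = 15*(1 + r) = 15 + 15*r)
(-142 + c(J))**2 - E(684, 560) = (-142 + (15 + 15*18))**2 - 1/(-13 + 560) = (-142 + (15 + 270))**2 - 1/547 = (-142 + 285)**2 - 1*1/547 = 143**2 - 1/547 = 20449 - 1/547 = 11185602/547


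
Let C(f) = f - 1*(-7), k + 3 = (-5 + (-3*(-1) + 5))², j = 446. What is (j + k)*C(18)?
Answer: 11300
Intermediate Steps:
k = 6 (k = -3 + (-5 + (-3*(-1) + 5))² = -3 + (-5 + (3 + 5))² = -3 + (-5 + 8)² = -3 + 3² = -3 + 9 = 6)
C(f) = 7 + f (C(f) = f + 7 = 7 + f)
(j + k)*C(18) = (446 + 6)*(7 + 18) = 452*25 = 11300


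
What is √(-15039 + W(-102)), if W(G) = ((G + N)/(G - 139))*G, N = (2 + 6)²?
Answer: 5*I*√34976571/241 ≈ 122.7*I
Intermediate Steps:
N = 64 (N = 8² = 64)
W(G) = G*(64 + G)/(-139 + G) (W(G) = ((G + 64)/(G - 139))*G = ((64 + G)/(-139 + G))*G = G*(64 + G)/(-139 + G))
√(-15039 + W(-102)) = √(-15039 - 102*(64 - 102)/(-139 - 102)) = √(-15039 - 102*(-38)/(-241)) = √(-15039 - 102*(-1/241)*(-38)) = √(-15039 - 3876/241) = √(-3628275/241) = 5*I*√34976571/241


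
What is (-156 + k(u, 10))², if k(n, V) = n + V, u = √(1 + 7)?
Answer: 21324 - 584*√2 ≈ 20498.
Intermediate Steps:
u = 2*√2 (u = √8 = 2*√2 ≈ 2.8284)
k(n, V) = V + n
(-156 + k(u, 10))² = (-156 + (10 + 2*√2))² = (-146 + 2*√2)²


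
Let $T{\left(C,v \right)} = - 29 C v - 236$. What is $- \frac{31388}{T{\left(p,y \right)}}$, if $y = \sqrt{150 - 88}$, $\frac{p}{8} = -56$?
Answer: $- \frac{462973}{654065767} - \frac{25487056 \sqrt{62}}{654065767} \approx -0.30754$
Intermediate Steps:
$p = -448$ ($p = 8 \left(-56\right) = -448$)
$y = \sqrt{62} \approx 7.874$
$T{\left(C,v \right)} = -236 - 29 C v$ ($T{\left(C,v \right)} = - 29 C v - 236 = -236 - 29 C v$)
$- \frac{31388}{T{\left(p,y \right)}} = - \frac{31388}{-236 - - 12992 \sqrt{62}} = - \frac{31388}{-236 + 12992 \sqrt{62}}$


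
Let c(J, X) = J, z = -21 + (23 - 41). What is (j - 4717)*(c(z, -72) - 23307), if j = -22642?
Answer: 638723214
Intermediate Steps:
z = -39 (z = -21 - 18 = -39)
(j - 4717)*(c(z, -72) - 23307) = (-22642 - 4717)*(-39 - 23307) = -27359*(-23346) = 638723214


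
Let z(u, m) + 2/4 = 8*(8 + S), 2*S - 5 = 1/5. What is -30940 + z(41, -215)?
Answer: -308557/10 ≈ -30856.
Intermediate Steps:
S = 13/5 (S = 5/2 + (1/5)/2 = 5/2 + (1*(⅕))/2 = 5/2 + (½)*(⅕) = 5/2 + ⅒ = 13/5 ≈ 2.6000)
z(u, m) = 843/10 (z(u, m) = -½ + 8*(8 + 13/5) = -½ + 8*(53/5) = -½ + 424/5 = 843/10)
-30940 + z(41, -215) = -30940 + 843/10 = -308557/10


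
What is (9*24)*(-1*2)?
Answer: -432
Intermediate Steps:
(9*24)*(-1*2) = 216*(-2) = -432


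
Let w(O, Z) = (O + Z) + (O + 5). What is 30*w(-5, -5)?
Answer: -300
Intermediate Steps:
w(O, Z) = 5 + Z + 2*O (w(O, Z) = (O + Z) + (5 + O) = 5 + Z + 2*O)
30*w(-5, -5) = 30*(5 - 5 + 2*(-5)) = 30*(5 - 5 - 10) = 30*(-10) = -300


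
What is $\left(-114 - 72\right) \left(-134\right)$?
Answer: $24924$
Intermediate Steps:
$\left(-114 - 72\right) \left(-134\right) = \left(-186\right) \left(-134\right) = 24924$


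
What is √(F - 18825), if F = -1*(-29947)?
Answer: √11122 ≈ 105.46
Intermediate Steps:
F = 29947
√(F - 18825) = √(29947 - 18825) = √11122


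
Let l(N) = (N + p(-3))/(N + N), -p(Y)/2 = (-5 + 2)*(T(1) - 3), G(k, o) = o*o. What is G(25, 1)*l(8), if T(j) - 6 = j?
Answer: 2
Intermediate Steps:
T(j) = 6 + j
G(k, o) = o²
p(Y) = 24 (p(Y) = -2*(-5 + 2)*((6 + 1) - 3) = -(-6)*(7 - 3) = -(-6)*4 = -2*(-12) = 24)
l(N) = (24 + N)/(2*N) (l(N) = (N + 24)/(N + N) = (24 + N)/((2*N)) = (24 + N)*(1/(2*N)) = (24 + N)/(2*N))
G(25, 1)*l(8) = 1²*((½)*(24 + 8)/8) = 1*((½)*(⅛)*32) = 1*2 = 2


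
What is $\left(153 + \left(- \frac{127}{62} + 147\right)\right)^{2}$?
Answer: $\frac{341251729}{3844} \approx 88775.0$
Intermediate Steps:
$\left(153 + \left(- \frac{127}{62} + 147\right)\right)^{2} = \left(153 + \frac{8987}{62}\right)^{2} = \left(\frac{18473}{62}\right)^{2} = \frac{341251729}{3844}$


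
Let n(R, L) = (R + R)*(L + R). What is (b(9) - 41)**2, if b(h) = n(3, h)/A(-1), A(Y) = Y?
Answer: 12769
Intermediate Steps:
n(R, L) = 2*R*(L + R) (n(R, L) = (2*R)*(L + R) = 2*R*(L + R))
b(h) = -18 - 6*h (b(h) = (2*3*(h + 3))/(-1) = (2*3*(3 + h))*(-1) = (18 + 6*h)*(-1) = -18 - 6*h)
(b(9) - 41)**2 = ((-18 - 6*9) - 41)**2 = ((-18 - 54) - 41)**2 = (-72 - 41)**2 = (-113)**2 = 12769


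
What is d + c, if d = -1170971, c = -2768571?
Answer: -3939542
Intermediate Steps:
d + c = -1170971 - 2768571 = -3939542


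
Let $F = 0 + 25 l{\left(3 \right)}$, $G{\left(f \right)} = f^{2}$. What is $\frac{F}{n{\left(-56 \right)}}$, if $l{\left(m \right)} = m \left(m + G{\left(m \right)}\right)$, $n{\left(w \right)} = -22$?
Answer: $- \frac{450}{11} \approx -40.909$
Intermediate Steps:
$l{\left(m \right)} = m \left(m + m^{2}\right)$
$F = 900$ ($F = 0 + 25 \cdot 3^{2} \left(1 + 3\right) = 0 + 25 \cdot 9 \cdot 4 = 0 + 25 \cdot 36 = 0 + 900 = 900$)
$\frac{F}{n{\left(-56 \right)}} = \frac{900}{-22} = 900 \left(- \frac{1}{22}\right) = - \frac{450}{11}$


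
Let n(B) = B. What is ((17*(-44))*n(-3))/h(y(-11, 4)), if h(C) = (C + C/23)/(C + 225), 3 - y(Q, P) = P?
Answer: -481712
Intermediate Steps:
y(Q, P) = 3 - P
h(C) = 24*C/(23*(225 + C)) (h(C) = (C + C*(1/23))/(225 + C) = (C + C/23)/(225 + C) = (24*C/23)/(225 + C) = 24*C/(23*(225 + C)))
((17*(-44))*n(-3))/h(y(-11, 4)) = ((17*(-44))*(-3))/((24*(3 - 1*4)/(23*(225 + (3 - 1*4))))) = (-748*(-3))/((24*(3 - 4)/(23*(225 + (3 - 4))))) = 2244/(((24/23)*(-1)/(225 - 1))) = 2244/(((24/23)*(-1)/224)) = 2244/(((24/23)*(-1)*(1/224))) = 2244/(-3/644) = 2244*(-644/3) = -481712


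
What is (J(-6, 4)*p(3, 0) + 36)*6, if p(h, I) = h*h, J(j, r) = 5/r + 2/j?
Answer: 531/2 ≈ 265.50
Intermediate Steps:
J(j, r) = 2/j + 5/r
p(h, I) = h²
(J(-6, 4)*p(3, 0) + 36)*6 = ((2/(-6) + 5/4)*3² + 36)*6 = ((2*(-⅙) + 5*(¼))*9 + 36)*6 = ((-⅓ + 5/4)*9 + 36)*6 = ((11/12)*9 + 36)*6 = (33/4 + 36)*6 = (177/4)*6 = 531/2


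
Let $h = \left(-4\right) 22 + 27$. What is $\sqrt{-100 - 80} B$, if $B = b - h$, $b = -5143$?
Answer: $- 30492 i \sqrt{5} \approx - 68182.0 i$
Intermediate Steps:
$h = -61$ ($h = -88 + 27 = -61$)
$B = -5082$ ($B = -5143 - -61 = -5143 + 61 = -5082$)
$\sqrt{-100 - 80} B = \sqrt{-100 - 80} \left(-5082\right) = \sqrt{-180} \left(-5082\right) = 6 i \sqrt{5} \left(-5082\right) = - 30492 i \sqrt{5}$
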